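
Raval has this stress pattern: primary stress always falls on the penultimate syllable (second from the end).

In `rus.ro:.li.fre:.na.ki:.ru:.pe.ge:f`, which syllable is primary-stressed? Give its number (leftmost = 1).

The word has 9 syllables; the penultimate syllable (second from the end) is syllable 8 (pe).
Primary stress: syllable 8 → rus.ro:.li.fre:.na.ki:.ru:.ˈpe.ge:f.

8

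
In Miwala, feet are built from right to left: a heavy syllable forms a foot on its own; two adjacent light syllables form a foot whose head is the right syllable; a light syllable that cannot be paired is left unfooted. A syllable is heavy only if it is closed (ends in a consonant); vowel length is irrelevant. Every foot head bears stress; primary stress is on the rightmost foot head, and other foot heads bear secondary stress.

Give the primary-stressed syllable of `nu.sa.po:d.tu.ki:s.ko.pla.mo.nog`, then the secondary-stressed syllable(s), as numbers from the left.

Weights: 1 nu L, 2 sa L, 3 po:d H, 4 tu L, 5 ki:s H, 6 ko L, 7 pla L, 8 mo L, 9 nog H.
Parse right to left (heavy = foot alone; LL = one foot; stranded L unfooted): (nu.ˈsa) (ˈpo:d) tu (ˈki:s) ko (pla.ˈmo) (ˈnog).
Foot heads: 2, 3, 5, 8, 9.
Primary stress on the rightmost head = syllable 9.
Secondary stress on 2, 3, 5, 8: nu.ˌsa.ˌpo:d.tu.ˌki:s.ko.pla.ˌmo.ˈnog.

primary 9, secondary 2, 3, 5, 8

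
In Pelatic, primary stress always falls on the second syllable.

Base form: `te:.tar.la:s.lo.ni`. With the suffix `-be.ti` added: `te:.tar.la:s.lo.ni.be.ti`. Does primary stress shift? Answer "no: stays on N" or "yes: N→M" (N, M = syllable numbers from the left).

Base `te:.tar.la:s.lo.ni` (5 syllables):
  The word has 5 syllables; the second syllable is syllable 2 (tar).
  → primary stress on syllable 2.
Suffixed `te:.tar.la:s.lo.ni.be.ti` (7 syllables):
  The word has 7 syllables; the second syllable is syllable 2 (tar).
  → primary stress on syllable 2.

no: stays on 2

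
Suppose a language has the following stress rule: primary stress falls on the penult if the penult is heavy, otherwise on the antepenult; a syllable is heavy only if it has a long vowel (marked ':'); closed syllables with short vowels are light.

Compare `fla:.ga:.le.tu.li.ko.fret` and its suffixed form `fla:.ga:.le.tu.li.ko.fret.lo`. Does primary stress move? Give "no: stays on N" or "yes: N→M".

yes: 5→6

Base `fla:.ga:.le.tu.li.ko.fret` (7 syllables):
  Weights: 5 li L, 6 ko L, 7 fret L.
  The penult (syllable 6, ko) is light, so stress falls on the antepenult (syllable 5, li).
  → primary stress on syllable 5.
Suffixed `fla:.ga:.le.tu.li.ko.fret.lo` (8 syllables):
  Weights: 6 ko L, 7 fret L, 8 lo L.
  The penult (syllable 7, fret) is light, so stress falls on the antepenult (syllable 6, ko).
  → primary stress on syllable 6.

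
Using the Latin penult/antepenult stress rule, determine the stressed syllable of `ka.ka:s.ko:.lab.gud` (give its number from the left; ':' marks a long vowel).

4

Classical Latin: stress the penult if heavy (long vowel or closed), else the antepenult.
Weights: 3 ko: H, 4 lab H, 5 gud H.
The penult (syllable 4, lab) is heavy, so it takes stress.
Stress on syllable 4: ka.ka:s.ko:.ˈlab.gud.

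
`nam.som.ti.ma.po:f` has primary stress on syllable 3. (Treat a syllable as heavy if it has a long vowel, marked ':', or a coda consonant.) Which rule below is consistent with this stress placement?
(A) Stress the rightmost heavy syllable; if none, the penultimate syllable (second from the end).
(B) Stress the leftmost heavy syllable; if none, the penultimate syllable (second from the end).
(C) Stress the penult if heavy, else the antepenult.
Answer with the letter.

C

Rule A → syllable 5 (observed: 3).
Rule B → syllable 1 (observed: 3).
Rule C → syllable 3 ✓.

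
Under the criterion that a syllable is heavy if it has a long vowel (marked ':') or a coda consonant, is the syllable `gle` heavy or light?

`gle`: short vowel, open (no coda). Short vowel, open → light.

light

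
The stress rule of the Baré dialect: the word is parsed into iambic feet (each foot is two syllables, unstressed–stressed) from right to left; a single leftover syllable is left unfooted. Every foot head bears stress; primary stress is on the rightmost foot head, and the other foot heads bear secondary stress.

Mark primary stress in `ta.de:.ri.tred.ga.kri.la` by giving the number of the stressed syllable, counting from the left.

Parse right to left into iambic (σˈσ) feet: ta (de:.ˈri) (tred.ˈga) (kri.ˈla). Syllable 1 is left unfooted.
Foot heads (stressed positions): 3, 5, 7.
End Rule Rightmost: primary stress on the rightmost head = syllable 7.
Primary stress: syllable 7 → ta.de:.ri.tred.ga.kri.ˈla.

7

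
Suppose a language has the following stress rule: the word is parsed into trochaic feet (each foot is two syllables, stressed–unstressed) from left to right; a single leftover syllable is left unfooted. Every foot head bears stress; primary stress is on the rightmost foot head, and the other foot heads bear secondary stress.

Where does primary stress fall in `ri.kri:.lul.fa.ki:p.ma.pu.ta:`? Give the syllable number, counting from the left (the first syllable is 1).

7

Parse left to right into trochaic (ˈσσ) feet: (ˈri.kri:) (ˈlul.fa) (ˈki:p.ma) (ˈpu.ta:).
Foot heads (stressed positions): 1, 3, 5, 7.
End Rule Rightmost: primary stress on the rightmost head = syllable 7.
Primary stress: syllable 7 → ri.kri:.lul.fa.ki:p.ma.ˈpu.ta:.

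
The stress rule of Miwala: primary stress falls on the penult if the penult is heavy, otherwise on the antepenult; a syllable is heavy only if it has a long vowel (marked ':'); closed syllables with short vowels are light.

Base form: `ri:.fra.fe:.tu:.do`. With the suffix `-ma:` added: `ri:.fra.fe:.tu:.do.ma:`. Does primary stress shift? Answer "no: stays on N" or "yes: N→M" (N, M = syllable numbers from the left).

no: stays on 4

Base `ri:.fra.fe:.tu:.do` (5 syllables):
  Weights: 3 fe: H, 4 tu: H, 5 do L.
  The penult (syllable 4, tu:) is heavy, so it takes stress.
  → primary stress on syllable 4.
Suffixed `ri:.fra.fe:.tu:.do.ma:` (6 syllables):
  Weights: 4 tu: H, 5 do L, 6 ma: H.
  The penult (syllable 5, do) is light, so stress falls on the antepenult (syllable 4, tu:).
  → primary stress on syllable 4.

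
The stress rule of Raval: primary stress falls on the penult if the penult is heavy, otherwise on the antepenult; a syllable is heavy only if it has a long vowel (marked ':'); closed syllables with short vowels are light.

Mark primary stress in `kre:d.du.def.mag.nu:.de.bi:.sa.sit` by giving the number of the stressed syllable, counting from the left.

7

Weights: 7 bi: H, 8 sa L, 9 sit L.
The penult (syllable 8, sa) is light, so stress falls on the antepenult (syllable 7, bi:).
Primary stress: syllable 7 → kre:d.du.def.mag.nu:.de.ˈbi:.sa.sit.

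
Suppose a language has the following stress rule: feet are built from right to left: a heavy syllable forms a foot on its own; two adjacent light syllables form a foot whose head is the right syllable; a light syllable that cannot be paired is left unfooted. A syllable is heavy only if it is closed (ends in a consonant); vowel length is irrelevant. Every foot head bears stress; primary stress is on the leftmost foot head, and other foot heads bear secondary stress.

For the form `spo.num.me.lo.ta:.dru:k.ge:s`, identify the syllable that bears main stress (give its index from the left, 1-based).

2

Weights: 1 spo L, 2 num H, 3 me L, 4 lo L, 5 ta: L, 6 dru:k H, 7 ge:s H.
Parse right to left (heavy = foot alone; LL = one foot; stranded L unfooted): spo (ˈnum) me (lo.ˈta:) (ˈdru:k) (ˈge:s).
Foot heads: 2, 5, 6, 7.
Primary stress on the leftmost head = syllable 2.
Primary stress: syllable 2 → spo.ˈnum.me.lo.ta:.dru:k.ge:s.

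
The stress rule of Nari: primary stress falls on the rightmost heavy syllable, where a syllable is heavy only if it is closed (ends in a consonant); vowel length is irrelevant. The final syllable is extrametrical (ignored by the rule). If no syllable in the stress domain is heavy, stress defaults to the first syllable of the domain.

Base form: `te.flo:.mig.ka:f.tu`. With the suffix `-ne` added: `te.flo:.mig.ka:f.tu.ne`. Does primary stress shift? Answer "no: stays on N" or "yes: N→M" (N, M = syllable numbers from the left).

no: stays on 4

Base `te.flo:.mig.ka:f.tu` (5 syllables):
  The final syllable (5, tu) is extrametrical; the stress domain is syllables 1–4.
  Weights: 1 te L, 2 flo: L, 3 mig H, 4 ka:f H.
  Heavy syllables in the domain: 3, 4. The rightmost is syllable 4 (ka:f).
  → primary stress on syllable 4.
Suffixed `te.flo:.mig.ka:f.tu.ne` (6 syllables):
  The final syllable (6, ne) is extrametrical; the stress domain is syllables 1–5.
  Weights: 1 te L, 2 flo: L, 3 mig H, 4 ka:f H, 5 tu L.
  Heavy syllables in the domain: 3, 4. The rightmost is syllable 4 (ka:f).
  → primary stress on syllable 4.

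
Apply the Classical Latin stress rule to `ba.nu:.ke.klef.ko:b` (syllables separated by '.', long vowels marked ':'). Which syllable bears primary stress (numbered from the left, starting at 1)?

Classical Latin: stress the penult if heavy (long vowel or closed), else the antepenult.
Weights: 3 ke L, 4 klef H, 5 ko:b H.
The penult (syllable 4, klef) is heavy, so it takes stress.
Stress on syllable 4: ba.nu:.ke.ˈklef.ko:b.

4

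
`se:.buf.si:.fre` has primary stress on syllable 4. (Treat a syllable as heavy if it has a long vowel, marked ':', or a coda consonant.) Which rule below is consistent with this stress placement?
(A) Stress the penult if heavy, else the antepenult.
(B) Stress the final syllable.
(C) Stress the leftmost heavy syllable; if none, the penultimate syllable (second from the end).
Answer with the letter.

B

Rule A → syllable 3 (observed: 4).
Rule B → syllable 4 ✓.
Rule C → syllable 1 (observed: 4).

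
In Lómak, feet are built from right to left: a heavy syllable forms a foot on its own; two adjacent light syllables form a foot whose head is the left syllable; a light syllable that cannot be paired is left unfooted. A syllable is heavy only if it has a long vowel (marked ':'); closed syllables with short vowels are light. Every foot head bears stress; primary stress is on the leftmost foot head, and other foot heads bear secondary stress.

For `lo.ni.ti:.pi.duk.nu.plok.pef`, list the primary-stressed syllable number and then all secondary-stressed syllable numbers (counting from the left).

Weights: 1 lo L, 2 ni L, 3 ti: H, 4 pi L, 5 duk L, 6 nu L, 7 plok L, 8 pef L.
Parse right to left (heavy = foot alone; LL = one foot; stranded L unfooted): (ˈlo.ni) (ˈti:) pi (ˈduk.nu) (ˈplok.pef).
Foot heads: 1, 3, 5, 7.
Primary stress on the leftmost head = syllable 1.
Secondary stress on 3, 5, 7: ˈlo.ni.ˌti:.pi.ˌduk.nu.ˌplok.pef.

primary 1, secondary 3, 5, 7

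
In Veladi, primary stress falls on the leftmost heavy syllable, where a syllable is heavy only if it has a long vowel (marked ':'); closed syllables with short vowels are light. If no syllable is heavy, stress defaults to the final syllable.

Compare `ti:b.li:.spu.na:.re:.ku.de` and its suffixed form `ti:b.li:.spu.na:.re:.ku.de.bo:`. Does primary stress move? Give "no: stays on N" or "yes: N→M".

no: stays on 1

Base `ti:b.li:.spu.na:.re:.ku.de` (7 syllables):
  Weights: 1 ti:b H, 2 li: H, 3 spu L, 4 na: H, 5 re: H, 6 ku L, 7 de L.
  Heavy syllables in the domain: 1, 2, 4, 5. The leftmost is syllable 1 (ti:b).
  → primary stress on syllable 1.
Suffixed `ti:b.li:.spu.na:.re:.ku.de.bo:` (8 syllables):
  Weights: 1 ti:b H, 2 li: H, 3 spu L, 4 na: H, 5 re: H, 6 ku L, 7 de L, 8 bo: H.
  Heavy syllables in the domain: 1, 2, 4, 5, 8. The leftmost is syllable 1 (ti:b).
  → primary stress on syllable 1.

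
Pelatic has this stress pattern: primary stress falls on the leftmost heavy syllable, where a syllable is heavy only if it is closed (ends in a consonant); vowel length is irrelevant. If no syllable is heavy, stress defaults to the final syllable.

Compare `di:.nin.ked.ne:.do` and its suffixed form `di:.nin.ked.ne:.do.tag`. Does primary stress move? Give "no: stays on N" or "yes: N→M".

Base `di:.nin.ked.ne:.do` (5 syllables):
  Weights: 1 di: L, 2 nin H, 3 ked H, 4 ne: L, 5 do L.
  Heavy syllables in the domain: 2, 3. The leftmost is syllable 2 (nin).
  → primary stress on syllable 2.
Suffixed `di:.nin.ked.ne:.do.tag` (6 syllables):
  Weights: 1 di: L, 2 nin H, 3 ked H, 4 ne: L, 5 do L, 6 tag H.
  Heavy syllables in the domain: 2, 3, 6. The leftmost is syllable 2 (nin).
  → primary stress on syllable 2.

no: stays on 2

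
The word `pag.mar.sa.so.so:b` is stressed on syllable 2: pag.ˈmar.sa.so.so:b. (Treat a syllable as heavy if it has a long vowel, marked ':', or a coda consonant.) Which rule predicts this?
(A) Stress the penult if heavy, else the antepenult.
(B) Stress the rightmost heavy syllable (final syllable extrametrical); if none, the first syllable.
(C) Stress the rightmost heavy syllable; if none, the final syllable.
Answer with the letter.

B

Rule A → syllable 3 (observed: 2).
Rule B → syllable 2 ✓.
Rule C → syllable 5 (observed: 2).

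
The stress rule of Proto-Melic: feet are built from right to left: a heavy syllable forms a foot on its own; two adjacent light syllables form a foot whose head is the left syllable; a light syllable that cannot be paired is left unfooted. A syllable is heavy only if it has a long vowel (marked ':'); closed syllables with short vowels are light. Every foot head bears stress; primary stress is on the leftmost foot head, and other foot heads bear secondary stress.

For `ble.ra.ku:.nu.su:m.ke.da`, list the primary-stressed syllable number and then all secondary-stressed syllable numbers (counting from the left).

primary 1, secondary 3, 5, 6

Weights: 1 ble L, 2 ra L, 3 ku: H, 4 nu L, 5 su:m H, 6 ke L, 7 da L.
Parse right to left (heavy = foot alone; LL = one foot; stranded L unfooted): (ˈble.ra) (ˈku:) nu (ˈsu:m) (ˈke.da).
Foot heads: 1, 3, 5, 6.
Primary stress on the leftmost head = syllable 1.
Secondary stress on 3, 5, 6: ˈble.ra.ˌku:.nu.ˌsu:m.ˌke.da.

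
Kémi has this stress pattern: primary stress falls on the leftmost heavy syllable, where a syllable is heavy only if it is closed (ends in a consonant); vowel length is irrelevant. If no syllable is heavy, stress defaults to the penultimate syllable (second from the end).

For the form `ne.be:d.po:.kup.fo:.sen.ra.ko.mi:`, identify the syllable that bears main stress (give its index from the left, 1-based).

Weights: 1 ne L, 2 be:d H, 3 po: L, 4 kup H, 5 fo: L, 6 sen H, 7 ra L, 8 ko L, 9 mi: L.
Heavy syllables in the domain: 2, 4, 6. The leftmost is syllable 2 (be:d).
Primary stress: syllable 2 → ne.ˈbe:d.po:.kup.fo:.sen.ra.ko.mi:.

2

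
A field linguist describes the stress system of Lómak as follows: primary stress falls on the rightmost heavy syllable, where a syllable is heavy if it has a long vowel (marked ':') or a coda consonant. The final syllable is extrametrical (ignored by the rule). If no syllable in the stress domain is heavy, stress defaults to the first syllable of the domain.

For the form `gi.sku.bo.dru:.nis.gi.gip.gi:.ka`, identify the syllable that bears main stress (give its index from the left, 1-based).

The final syllable (9, ka) is extrametrical; the stress domain is syllables 1–8.
Weights: 1 gi L, 2 sku L, 3 bo L, 4 dru: H, 5 nis H, 6 gi L, 7 gip H, 8 gi: H.
Heavy syllables in the domain: 4, 5, 7, 8. The rightmost is syllable 8 (gi:).
Primary stress: syllable 8 → gi.sku.bo.dru:.nis.gi.gip.ˈgi:.ka.

8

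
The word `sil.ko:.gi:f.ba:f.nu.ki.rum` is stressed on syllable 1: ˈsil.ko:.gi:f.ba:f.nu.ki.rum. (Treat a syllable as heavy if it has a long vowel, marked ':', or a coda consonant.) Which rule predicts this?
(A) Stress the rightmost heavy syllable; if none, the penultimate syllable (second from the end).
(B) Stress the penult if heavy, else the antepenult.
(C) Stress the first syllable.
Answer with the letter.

C

Rule A → syllable 7 (observed: 1).
Rule B → syllable 5 (observed: 1).
Rule C → syllable 1 ✓.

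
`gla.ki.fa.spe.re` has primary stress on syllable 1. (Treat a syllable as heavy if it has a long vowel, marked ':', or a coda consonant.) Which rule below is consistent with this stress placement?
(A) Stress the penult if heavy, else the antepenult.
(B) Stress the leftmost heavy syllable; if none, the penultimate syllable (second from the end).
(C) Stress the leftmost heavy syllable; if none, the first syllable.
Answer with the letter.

C

Rule A → syllable 3 (observed: 1).
Rule B → syllable 4 (observed: 1).
Rule C → syllable 1 ✓.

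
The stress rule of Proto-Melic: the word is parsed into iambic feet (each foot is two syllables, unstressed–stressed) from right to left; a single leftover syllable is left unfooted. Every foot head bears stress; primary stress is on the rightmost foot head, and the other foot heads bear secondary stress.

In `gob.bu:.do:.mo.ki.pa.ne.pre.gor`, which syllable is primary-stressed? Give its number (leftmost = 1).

Parse right to left into iambic (σˈσ) feet: gob (bu:.ˈdo:) (mo.ˈki) (pa.ˈne) (pre.ˈgor). Syllable 1 is left unfooted.
Foot heads (stressed positions): 3, 5, 7, 9.
End Rule Rightmost: primary stress on the rightmost head = syllable 9.
Primary stress: syllable 9 → gob.bu:.do:.mo.ki.pa.ne.pre.ˈgor.

9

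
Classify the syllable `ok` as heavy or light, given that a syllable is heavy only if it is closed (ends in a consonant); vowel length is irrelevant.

`ok`: short vowel, closed (coda /k/). Closed (coda /k/) → heavy.

heavy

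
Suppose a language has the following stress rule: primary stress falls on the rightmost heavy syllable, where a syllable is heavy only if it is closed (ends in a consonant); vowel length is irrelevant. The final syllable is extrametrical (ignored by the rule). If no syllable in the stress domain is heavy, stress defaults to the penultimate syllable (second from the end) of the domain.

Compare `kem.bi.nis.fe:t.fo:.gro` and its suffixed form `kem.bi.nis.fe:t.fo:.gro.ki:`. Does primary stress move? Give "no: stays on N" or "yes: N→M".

Base `kem.bi.nis.fe:t.fo:.gro` (6 syllables):
  The final syllable (6, gro) is extrametrical; the stress domain is syllables 1–5.
  Weights: 1 kem H, 2 bi L, 3 nis H, 4 fe:t H, 5 fo: L.
  Heavy syllables in the domain: 1, 3, 4. The rightmost is syllable 4 (fe:t).
  → primary stress on syllable 4.
Suffixed `kem.bi.nis.fe:t.fo:.gro.ki:` (7 syllables):
  The final syllable (7, ki:) is extrametrical; the stress domain is syllables 1–6.
  Weights: 1 kem H, 2 bi L, 3 nis H, 4 fe:t H, 5 fo: L, 6 gro L.
  Heavy syllables in the domain: 1, 3, 4. The rightmost is syllable 4 (fe:t).
  → primary stress on syllable 4.

no: stays on 4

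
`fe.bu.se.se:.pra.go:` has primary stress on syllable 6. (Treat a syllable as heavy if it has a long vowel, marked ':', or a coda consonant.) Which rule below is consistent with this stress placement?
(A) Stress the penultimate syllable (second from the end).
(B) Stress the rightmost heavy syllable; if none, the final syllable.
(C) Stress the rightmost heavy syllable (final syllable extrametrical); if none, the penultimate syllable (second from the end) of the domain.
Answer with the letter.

Rule A → syllable 5 (observed: 6).
Rule B → syllable 6 ✓.
Rule C → syllable 4 (observed: 6).

B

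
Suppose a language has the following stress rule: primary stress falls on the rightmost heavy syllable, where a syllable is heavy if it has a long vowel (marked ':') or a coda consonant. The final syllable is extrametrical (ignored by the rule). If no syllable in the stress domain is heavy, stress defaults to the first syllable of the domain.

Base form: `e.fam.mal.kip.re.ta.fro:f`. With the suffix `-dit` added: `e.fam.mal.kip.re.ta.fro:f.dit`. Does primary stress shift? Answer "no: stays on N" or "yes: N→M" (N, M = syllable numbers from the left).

yes: 4→7

Base `e.fam.mal.kip.re.ta.fro:f` (7 syllables):
  The final syllable (7, fro:f) is extrametrical; the stress domain is syllables 1–6.
  Weights: 1 e L, 2 fam H, 3 mal H, 4 kip H, 5 re L, 6 ta L.
  Heavy syllables in the domain: 2, 3, 4. The rightmost is syllable 4 (kip).
  → primary stress on syllable 4.
Suffixed `e.fam.mal.kip.re.ta.fro:f.dit` (8 syllables):
  The final syllable (8, dit) is extrametrical; the stress domain is syllables 1–7.
  Weights: 1 e L, 2 fam H, 3 mal H, 4 kip H, 5 re L, 6 ta L, 7 fro:f H.
  Heavy syllables in the domain: 2, 3, 4, 7. The rightmost is syllable 7 (fro:f).
  → primary stress on syllable 7.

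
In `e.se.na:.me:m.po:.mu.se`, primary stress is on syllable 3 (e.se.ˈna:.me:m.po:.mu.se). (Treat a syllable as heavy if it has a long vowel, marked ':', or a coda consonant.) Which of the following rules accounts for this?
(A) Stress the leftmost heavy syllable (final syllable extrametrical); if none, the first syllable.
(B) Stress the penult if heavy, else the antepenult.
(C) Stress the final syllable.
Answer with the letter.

A

Rule A → syllable 3 ✓.
Rule B → syllable 5 (observed: 3).
Rule C → syllable 7 (observed: 3).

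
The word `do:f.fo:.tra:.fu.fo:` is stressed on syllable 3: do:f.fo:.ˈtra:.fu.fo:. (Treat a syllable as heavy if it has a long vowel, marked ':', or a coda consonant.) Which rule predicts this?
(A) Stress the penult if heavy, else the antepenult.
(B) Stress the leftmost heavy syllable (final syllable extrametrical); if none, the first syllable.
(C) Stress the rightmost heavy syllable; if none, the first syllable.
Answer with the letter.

A

Rule A → syllable 3 ✓.
Rule B → syllable 1 (observed: 3).
Rule C → syllable 5 (observed: 3).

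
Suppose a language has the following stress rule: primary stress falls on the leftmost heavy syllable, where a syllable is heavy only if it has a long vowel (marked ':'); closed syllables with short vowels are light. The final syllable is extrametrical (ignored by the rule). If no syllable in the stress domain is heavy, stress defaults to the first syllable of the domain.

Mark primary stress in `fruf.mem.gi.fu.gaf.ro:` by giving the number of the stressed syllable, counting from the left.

The final syllable (6, ro:) is extrametrical; the stress domain is syllables 1–5.
Weights: 1 fruf L, 2 mem L, 3 gi L, 4 fu L, 5 gaf L.
No heavy syllable in the domain; default to the first syllable of the domain = syllable 1.
Primary stress: syllable 1 → ˈfruf.mem.gi.fu.gaf.ro:.

1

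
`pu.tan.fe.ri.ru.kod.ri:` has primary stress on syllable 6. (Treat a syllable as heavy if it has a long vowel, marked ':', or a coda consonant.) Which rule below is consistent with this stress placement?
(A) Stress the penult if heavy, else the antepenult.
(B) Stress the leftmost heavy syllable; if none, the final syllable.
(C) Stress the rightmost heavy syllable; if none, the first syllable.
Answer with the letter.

A

Rule A → syllable 6 ✓.
Rule B → syllable 2 (observed: 6).
Rule C → syllable 7 (observed: 6).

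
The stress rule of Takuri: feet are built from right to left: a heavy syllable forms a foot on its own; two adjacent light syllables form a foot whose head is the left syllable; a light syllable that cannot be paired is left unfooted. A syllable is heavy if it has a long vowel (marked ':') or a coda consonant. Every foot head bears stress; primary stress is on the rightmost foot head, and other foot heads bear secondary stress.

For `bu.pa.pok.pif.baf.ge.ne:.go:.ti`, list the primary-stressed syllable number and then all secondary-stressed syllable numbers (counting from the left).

Weights: 1 bu L, 2 pa L, 3 pok H, 4 pif H, 5 baf H, 6 ge L, 7 ne: H, 8 go: H, 9 ti L.
Parse right to left (heavy = foot alone; LL = one foot; stranded L unfooted): (ˈbu.pa) (ˈpok) (ˈpif) (ˈbaf) ge (ˈne:) (ˈgo:) ti.
Foot heads: 1, 3, 4, 5, 7, 8.
Primary stress on the rightmost head = syllable 8.
Secondary stress on 1, 3, 4, 5, 7: ˌbu.pa.ˌpok.ˌpif.ˌbaf.ge.ˌne:.ˈgo:.ti.

primary 8, secondary 1, 3, 4, 5, 7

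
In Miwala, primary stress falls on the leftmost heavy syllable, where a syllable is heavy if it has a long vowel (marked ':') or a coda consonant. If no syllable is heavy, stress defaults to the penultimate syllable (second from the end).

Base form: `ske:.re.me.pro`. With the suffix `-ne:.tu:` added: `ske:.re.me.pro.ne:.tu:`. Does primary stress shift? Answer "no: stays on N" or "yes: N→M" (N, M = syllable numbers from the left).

Base `ske:.re.me.pro` (4 syllables):
  Weights: 1 ske: H, 2 re L, 3 me L, 4 pro L.
  Heavy syllables in the domain: 1. The leftmost is syllable 1 (ske:).
  → primary stress on syllable 1.
Suffixed `ske:.re.me.pro.ne:.tu:` (6 syllables):
  Weights: 1 ske: H, 2 re L, 3 me L, 4 pro L, 5 ne: H, 6 tu: H.
  Heavy syllables in the domain: 1, 5, 6. The leftmost is syllable 1 (ske:).
  → primary stress on syllable 1.

no: stays on 1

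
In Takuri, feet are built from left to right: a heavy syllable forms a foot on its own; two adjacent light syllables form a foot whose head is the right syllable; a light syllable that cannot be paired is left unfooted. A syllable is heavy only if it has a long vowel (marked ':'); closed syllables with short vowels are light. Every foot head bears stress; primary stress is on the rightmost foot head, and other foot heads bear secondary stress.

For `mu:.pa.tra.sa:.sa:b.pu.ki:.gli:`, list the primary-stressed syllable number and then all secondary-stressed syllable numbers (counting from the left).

primary 8, secondary 1, 3, 4, 5, 7

Weights: 1 mu: H, 2 pa L, 3 tra L, 4 sa: H, 5 sa:b H, 6 pu L, 7 ki: H, 8 gli: H.
Parse left to right (heavy = foot alone; LL = one foot; stranded L unfooted): (ˈmu:) (pa.ˈtra) (ˈsa:) (ˈsa:b) pu (ˈki:) (ˈgli:).
Foot heads: 1, 3, 4, 5, 7, 8.
Primary stress on the rightmost head = syllable 8.
Secondary stress on 1, 3, 4, 5, 7: ˌmu:.pa.ˌtra.ˌsa:.ˌsa:b.pu.ˌki:.ˈgli:.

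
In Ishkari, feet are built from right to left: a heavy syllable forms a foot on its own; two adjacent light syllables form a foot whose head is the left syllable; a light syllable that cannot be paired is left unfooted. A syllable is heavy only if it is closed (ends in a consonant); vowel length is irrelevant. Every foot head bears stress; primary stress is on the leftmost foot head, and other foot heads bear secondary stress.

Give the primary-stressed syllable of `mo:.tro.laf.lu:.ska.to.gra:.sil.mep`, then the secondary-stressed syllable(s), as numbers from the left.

primary 1, secondary 3, 4, 6, 8, 9

Weights: 1 mo: L, 2 tro L, 3 laf H, 4 lu: L, 5 ska L, 6 to L, 7 gra: L, 8 sil H, 9 mep H.
Parse right to left (heavy = foot alone; LL = one foot; stranded L unfooted): (ˈmo:.tro) (ˈlaf) (ˈlu:.ska) (ˈto.gra:) (ˈsil) (ˈmep).
Foot heads: 1, 3, 4, 6, 8, 9.
Primary stress on the leftmost head = syllable 1.
Secondary stress on 3, 4, 6, 8, 9: ˈmo:.tro.ˌlaf.ˌlu:.ska.ˌto.gra:.ˌsil.ˌmep.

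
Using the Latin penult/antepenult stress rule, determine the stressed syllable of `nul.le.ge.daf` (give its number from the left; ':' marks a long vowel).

2

Classical Latin: stress the penult if heavy (long vowel or closed), else the antepenult.
Weights: 2 le L, 3 ge L, 4 daf H.
The penult (syllable 3, ge) is light, so stress falls on the antepenult (syllable 2, le).
Stress on syllable 2: nul.ˈle.ge.daf.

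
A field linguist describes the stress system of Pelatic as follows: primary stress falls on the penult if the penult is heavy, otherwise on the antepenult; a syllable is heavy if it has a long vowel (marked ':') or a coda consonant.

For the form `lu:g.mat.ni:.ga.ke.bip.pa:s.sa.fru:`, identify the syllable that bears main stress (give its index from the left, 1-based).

Weights: 7 pa:s H, 8 sa L, 9 fru: H.
The penult (syllable 8, sa) is light, so stress falls on the antepenult (syllable 7, pa:s).
Primary stress: syllable 7 → lu:g.mat.ni:.ga.ke.bip.ˈpa:s.sa.fru:.

7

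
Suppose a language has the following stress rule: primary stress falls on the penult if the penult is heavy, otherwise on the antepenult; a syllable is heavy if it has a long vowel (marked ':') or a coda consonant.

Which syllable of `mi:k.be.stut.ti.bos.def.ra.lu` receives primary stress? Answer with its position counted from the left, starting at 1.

Weights: 6 def H, 7 ra L, 8 lu L.
The penult (syllable 7, ra) is light, so stress falls on the antepenult (syllable 6, def).
Primary stress: syllable 6 → mi:k.be.stut.ti.bos.ˈdef.ra.lu.

6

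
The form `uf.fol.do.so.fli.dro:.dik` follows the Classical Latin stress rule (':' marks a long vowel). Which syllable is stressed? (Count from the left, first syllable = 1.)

Classical Latin: stress the penult if heavy (long vowel or closed), else the antepenult.
Weights: 5 fli L, 6 dro: H, 7 dik H.
The penult (syllable 6, dro:) is heavy, so it takes stress.
Stress on syllable 6: uf.fol.do.so.fli.ˈdro:.dik.

6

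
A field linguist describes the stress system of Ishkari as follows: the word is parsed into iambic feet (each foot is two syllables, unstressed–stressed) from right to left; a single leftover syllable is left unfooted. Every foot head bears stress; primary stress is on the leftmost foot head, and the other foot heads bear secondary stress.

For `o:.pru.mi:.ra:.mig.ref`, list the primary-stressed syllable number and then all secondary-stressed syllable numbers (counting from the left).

primary 2, secondary 4, 6

Parse right to left into iambic (σˈσ) feet: (o:.ˈpru) (mi:.ˈra:) (mig.ˈref).
Foot heads (stressed positions): 2, 4, 6.
End Rule Leftmost: primary stress on the leftmost head = syllable 2.
Secondary stress on 4, 6: o:.ˈpru.mi:.ˌra:.mig.ˌref.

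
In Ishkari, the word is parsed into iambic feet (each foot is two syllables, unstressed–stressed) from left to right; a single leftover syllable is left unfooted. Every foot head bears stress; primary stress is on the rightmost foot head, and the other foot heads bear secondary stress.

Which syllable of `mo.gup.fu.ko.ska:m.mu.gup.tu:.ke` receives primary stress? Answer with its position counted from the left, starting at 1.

8

Parse left to right into iambic (σˈσ) feet: (mo.ˈgup) (fu.ˈko) (ska:m.ˈmu) (gup.ˈtu:) ke. Syllable 9 is left unfooted.
Foot heads (stressed positions): 2, 4, 6, 8.
End Rule Rightmost: primary stress on the rightmost head = syllable 8.
Primary stress: syllable 8 → mo.gup.fu.ko.ska:m.mu.gup.ˈtu:.ke.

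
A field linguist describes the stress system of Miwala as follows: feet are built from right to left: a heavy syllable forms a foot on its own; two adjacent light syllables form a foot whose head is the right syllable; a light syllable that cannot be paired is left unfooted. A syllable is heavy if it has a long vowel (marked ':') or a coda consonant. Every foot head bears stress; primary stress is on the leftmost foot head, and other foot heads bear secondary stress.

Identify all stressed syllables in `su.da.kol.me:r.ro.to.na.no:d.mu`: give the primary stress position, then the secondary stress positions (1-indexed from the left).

Weights: 1 su L, 2 da L, 3 kol H, 4 me:r H, 5 ro L, 6 to L, 7 na L, 8 no:d H, 9 mu L.
Parse right to left (heavy = foot alone; LL = one foot; stranded L unfooted): (su.ˈda) (ˈkol) (ˈme:r) ro (to.ˈna) (ˈno:d) mu.
Foot heads: 2, 3, 4, 7, 8.
Primary stress on the leftmost head = syllable 2.
Secondary stress on 3, 4, 7, 8: su.ˈda.ˌkol.ˌme:r.ro.to.ˌna.ˌno:d.mu.

primary 2, secondary 3, 4, 7, 8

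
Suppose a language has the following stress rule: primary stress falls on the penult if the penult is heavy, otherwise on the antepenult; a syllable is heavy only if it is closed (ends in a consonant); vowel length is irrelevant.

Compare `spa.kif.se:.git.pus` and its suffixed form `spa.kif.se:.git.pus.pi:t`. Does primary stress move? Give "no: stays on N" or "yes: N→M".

Base `spa.kif.se:.git.pus` (5 syllables):
  Weights: 3 se: L, 4 git H, 5 pus H.
  The penult (syllable 4, git) is heavy, so it takes stress.
  → primary stress on syllable 4.
Suffixed `spa.kif.se:.git.pus.pi:t` (6 syllables):
  Weights: 4 git H, 5 pus H, 6 pi:t H.
  The penult (syllable 5, pus) is heavy, so it takes stress.
  → primary stress on syllable 5.

yes: 4→5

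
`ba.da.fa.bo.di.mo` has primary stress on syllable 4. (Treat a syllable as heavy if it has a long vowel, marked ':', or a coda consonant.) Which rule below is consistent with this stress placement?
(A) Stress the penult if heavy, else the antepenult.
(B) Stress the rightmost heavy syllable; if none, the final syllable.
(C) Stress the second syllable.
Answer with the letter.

A

Rule A → syllable 4 ✓.
Rule B → syllable 6 (observed: 4).
Rule C → syllable 2 (observed: 4).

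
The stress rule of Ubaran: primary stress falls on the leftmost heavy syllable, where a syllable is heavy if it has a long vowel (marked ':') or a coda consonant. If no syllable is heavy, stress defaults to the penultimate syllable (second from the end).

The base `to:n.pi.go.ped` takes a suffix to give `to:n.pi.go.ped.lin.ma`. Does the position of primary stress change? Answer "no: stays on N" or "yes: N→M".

Base `to:n.pi.go.ped` (4 syllables):
  Weights: 1 to:n H, 2 pi L, 3 go L, 4 ped H.
  Heavy syllables in the domain: 1, 4. The leftmost is syllable 1 (to:n).
  → primary stress on syllable 1.
Suffixed `to:n.pi.go.ped.lin.ma` (6 syllables):
  Weights: 1 to:n H, 2 pi L, 3 go L, 4 ped H, 5 lin H, 6 ma L.
  Heavy syllables in the domain: 1, 4, 5. The leftmost is syllable 1 (to:n).
  → primary stress on syllable 1.

no: stays on 1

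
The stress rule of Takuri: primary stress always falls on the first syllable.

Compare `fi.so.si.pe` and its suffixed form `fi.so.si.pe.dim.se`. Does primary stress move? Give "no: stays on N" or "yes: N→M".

Base `fi.so.si.pe` (4 syllables):
  The word has 4 syllables; the first syllable is syllable 1 (fi).
  → primary stress on syllable 1.
Suffixed `fi.so.si.pe.dim.se` (6 syllables):
  The word has 6 syllables; the first syllable is syllable 1 (fi).
  → primary stress on syllable 1.

no: stays on 1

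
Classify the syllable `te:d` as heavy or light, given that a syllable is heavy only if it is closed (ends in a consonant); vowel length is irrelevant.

`te:d`: long vowel, closed (coda /d/). Closed (coda /d/) → heavy.

heavy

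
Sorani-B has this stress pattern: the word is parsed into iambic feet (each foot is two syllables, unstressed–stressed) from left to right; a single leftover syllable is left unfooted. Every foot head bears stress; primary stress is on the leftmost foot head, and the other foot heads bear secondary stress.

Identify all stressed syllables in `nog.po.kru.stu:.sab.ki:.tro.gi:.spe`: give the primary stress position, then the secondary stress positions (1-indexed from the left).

Parse left to right into iambic (σˈσ) feet: (nog.ˈpo) (kru.ˈstu:) (sab.ˈki:) (tro.ˈgi:) spe. Syllable 9 is left unfooted.
Foot heads (stressed positions): 2, 4, 6, 8.
End Rule Leftmost: primary stress on the leftmost head = syllable 2.
Secondary stress on 4, 6, 8: nog.ˈpo.kru.ˌstu:.sab.ˌki:.tro.ˌgi:.spe.

primary 2, secondary 4, 6, 8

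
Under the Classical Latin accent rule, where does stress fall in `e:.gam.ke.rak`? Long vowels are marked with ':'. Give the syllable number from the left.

2

Classical Latin: stress the penult if heavy (long vowel or closed), else the antepenult.
Weights: 2 gam H, 3 ke L, 4 rak H.
The penult (syllable 3, ke) is light, so stress falls on the antepenult (syllable 2, gam).
Stress on syllable 2: e:.ˈgam.ke.rak.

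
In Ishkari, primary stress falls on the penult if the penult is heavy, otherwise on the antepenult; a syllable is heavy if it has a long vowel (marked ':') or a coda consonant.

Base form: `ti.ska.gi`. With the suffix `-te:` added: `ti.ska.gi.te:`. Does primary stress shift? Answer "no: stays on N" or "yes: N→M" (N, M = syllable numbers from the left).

Base `ti.ska.gi` (3 syllables):
  Weights: 1 ti L, 2 ska L, 3 gi L.
  The penult (syllable 2, ska) is light, so stress falls on the antepenult (syllable 1, ti).
  → primary stress on syllable 1.
Suffixed `ti.ska.gi.te:` (4 syllables):
  Weights: 2 ska L, 3 gi L, 4 te: H.
  The penult (syllable 3, gi) is light, so stress falls on the antepenult (syllable 2, ska).
  → primary stress on syllable 2.

yes: 1→2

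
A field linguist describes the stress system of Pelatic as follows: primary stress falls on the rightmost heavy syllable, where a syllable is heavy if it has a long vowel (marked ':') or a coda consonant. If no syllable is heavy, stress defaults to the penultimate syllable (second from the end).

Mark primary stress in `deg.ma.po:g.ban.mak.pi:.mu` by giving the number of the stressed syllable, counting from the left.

6

Weights: 1 deg H, 2 ma L, 3 po:g H, 4 ban H, 5 mak H, 6 pi: H, 7 mu L.
Heavy syllables in the domain: 1, 3, 4, 5, 6. The rightmost is syllable 6 (pi:).
Primary stress: syllable 6 → deg.ma.po:g.ban.mak.ˈpi:.mu.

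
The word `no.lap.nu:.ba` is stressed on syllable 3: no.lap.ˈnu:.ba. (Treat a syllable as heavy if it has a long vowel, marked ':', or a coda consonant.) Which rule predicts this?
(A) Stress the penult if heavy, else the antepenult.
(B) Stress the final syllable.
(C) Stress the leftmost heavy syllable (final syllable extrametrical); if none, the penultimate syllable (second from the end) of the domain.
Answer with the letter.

Rule A → syllable 3 ✓.
Rule B → syllable 4 (observed: 3).
Rule C → syllable 2 (observed: 3).

A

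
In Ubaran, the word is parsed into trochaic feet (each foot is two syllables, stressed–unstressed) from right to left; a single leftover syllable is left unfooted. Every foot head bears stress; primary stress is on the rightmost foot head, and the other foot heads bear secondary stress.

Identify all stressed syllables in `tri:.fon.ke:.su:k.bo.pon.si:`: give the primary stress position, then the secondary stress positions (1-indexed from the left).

Parse right to left into trochaic (ˈσσ) feet: tri: (ˈfon.ke:) (ˈsu:k.bo) (ˈpon.si:). Syllable 1 is left unfooted.
Foot heads (stressed positions): 2, 4, 6.
End Rule Rightmost: primary stress on the rightmost head = syllable 6.
Secondary stress on 2, 4: tri:.ˌfon.ke:.ˌsu:k.bo.ˈpon.si:.

primary 6, secondary 2, 4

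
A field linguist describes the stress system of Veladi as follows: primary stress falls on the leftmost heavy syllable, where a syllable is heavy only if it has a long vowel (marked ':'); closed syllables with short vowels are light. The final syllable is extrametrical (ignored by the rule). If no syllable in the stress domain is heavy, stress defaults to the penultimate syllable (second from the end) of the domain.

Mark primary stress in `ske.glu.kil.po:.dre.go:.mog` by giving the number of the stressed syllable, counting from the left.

4

The final syllable (7, mog) is extrametrical; the stress domain is syllables 1–6.
Weights: 1 ske L, 2 glu L, 3 kil L, 4 po: H, 5 dre L, 6 go: H.
Heavy syllables in the domain: 4, 6. The leftmost is syllable 4 (po:).
Primary stress: syllable 4 → ske.glu.kil.ˈpo:.dre.go:.mog.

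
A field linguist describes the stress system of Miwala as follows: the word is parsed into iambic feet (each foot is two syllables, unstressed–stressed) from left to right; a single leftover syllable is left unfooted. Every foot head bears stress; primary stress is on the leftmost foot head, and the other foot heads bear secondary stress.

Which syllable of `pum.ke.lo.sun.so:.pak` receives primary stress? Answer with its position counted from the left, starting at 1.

2

Parse left to right into iambic (σˈσ) feet: (pum.ˈke) (lo.ˈsun) (so:.ˈpak).
Foot heads (stressed positions): 2, 4, 6.
End Rule Leftmost: primary stress on the leftmost head = syllable 2.
Primary stress: syllable 2 → pum.ˈke.lo.sun.so:.pak.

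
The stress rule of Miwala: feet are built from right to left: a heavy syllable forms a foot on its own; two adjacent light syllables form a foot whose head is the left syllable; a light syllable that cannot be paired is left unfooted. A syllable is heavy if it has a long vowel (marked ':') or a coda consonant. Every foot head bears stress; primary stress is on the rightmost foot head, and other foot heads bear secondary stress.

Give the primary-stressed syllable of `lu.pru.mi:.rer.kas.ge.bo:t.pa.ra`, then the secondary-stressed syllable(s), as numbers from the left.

Weights: 1 lu L, 2 pru L, 3 mi: H, 4 rer H, 5 kas H, 6 ge L, 7 bo:t H, 8 pa L, 9 ra L.
Parse right to left (heavy = foot alone; LL = one foot; stranded L unfooted): (ˈlu.pru) (ˈmi:) (ˈrer) (ˈkas) ge (ˈbo:t) (ˈpa.ra).
Foot heads: 1, 3, 4, 5, 7, 8.
Primary stress on the rightmost head = syllable 8.
Secondary stress on 1, 3, 4, 5, 7: ˌlu.pru.ˌmi:.ˌrer.ˌkas.ge.ˌbo:t.ˈpa.ra.

primary 8, secondary 1, 3, 4, 5, 7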